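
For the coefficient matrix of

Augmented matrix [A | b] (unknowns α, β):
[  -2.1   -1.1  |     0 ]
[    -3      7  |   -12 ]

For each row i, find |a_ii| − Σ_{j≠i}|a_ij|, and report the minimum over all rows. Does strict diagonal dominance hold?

1

row 1: |-2.1| − (1.1) = 1
row 2: |7| − (3) = 4
minimum over rows = 1 → strictly diagonally dominant (convergence guaranteed)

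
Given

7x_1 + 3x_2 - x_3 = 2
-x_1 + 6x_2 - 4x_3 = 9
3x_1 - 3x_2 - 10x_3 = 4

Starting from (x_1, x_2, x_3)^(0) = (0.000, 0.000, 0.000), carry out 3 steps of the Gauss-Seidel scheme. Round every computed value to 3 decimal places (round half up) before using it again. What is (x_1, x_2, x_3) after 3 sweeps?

(-0.216, 0.920, -0.741)

Iteration 1:
  x_1 = (2 - (3)·0.000 - (-1)·0.000) / (7) = 0.286
  x_2 = (9 - (-1)·0.286 - (-4)·0.000) / (6) = 1.548
  x_3 = (4 - (3)·0.286 - (-3)·1.548) / (-10) = -0.779
Iteration 2:
  x_1 = (2 - (3)·1.548 - (-1)·-0.779) / (7) = -0.489
  x_2 = (9 - (-1)·-0.489 - (-4)·-0.779) / (6) = 0.899
  x_3 = (4 - (3)·-0.489 - (-3)·0.899) / (-10) = -0.816
Iteration 3:
  x_1 = (2 - (3)·0.899 - (-1)·-0.816) / (7) = -0.216
  x_2 = (9 - (-1)·-0.216 - (-4)·-0.816) / (6) = 0.920
  x_3 = (4 - (3)·-0.216 - (-3)·0.920) / (-10) = -0.741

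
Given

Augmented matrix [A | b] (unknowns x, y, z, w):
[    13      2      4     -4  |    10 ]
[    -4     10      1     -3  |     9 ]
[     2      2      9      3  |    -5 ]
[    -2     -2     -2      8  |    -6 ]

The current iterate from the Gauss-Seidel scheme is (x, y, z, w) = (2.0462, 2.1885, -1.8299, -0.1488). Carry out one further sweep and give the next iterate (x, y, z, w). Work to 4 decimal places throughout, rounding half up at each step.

One sweep:
  x = (10 - (2)·2.1885 - (4)·-1.8299 - (-4)·-0.1488) / (13) = 0.9498
  y = (9 - (-4)·0.9498 - (1)·-1.8299 - (-3)·-0.1488) / (10) = 1.4183
  z = (-5 - (2)·0.9498 - (2)·1.4183 - (3)·-0.1488) / (9) = -1.0322
  w = (-6 - (-2)·0.9498 - (-2)·1.4183 - (-2)·-1.0322) / (8) = -0.4160

(0.9498, 1.4183, -1.0322, -0.4160)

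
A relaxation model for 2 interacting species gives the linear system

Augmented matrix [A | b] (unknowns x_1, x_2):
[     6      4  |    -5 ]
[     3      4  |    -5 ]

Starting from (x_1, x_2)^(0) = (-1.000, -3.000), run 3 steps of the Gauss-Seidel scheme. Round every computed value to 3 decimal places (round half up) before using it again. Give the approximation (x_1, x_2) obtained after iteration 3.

(0.291, -1.468)

Iteration 1:
  x_1 = (-5 - (4)·-3.000) / (6) = 1.167
  x_2 = (-5 - (3)·1.167) / (4) = -2.125
Iteration 2:
  x_1 = (-5 - (4)·-2.125) / (6) = 0.583
  x_2 = (-5 - (3)·0.583) / (4) = -1.687
Iteration 3:
  x_1 = (-5 - (4)·-1.687) / (6) = 0.291
  x_2 = (-5 - (3)·0.291) / (4) = -1.468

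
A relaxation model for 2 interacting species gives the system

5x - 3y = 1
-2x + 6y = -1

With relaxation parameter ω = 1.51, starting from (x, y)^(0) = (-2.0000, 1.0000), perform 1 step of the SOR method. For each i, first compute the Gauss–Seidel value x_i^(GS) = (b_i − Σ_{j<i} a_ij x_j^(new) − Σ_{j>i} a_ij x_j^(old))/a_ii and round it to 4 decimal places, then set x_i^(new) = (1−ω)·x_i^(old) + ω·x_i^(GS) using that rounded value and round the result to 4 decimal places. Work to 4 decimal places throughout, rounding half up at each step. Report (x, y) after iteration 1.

(2.2280, 0.3598)

Iteration 1:
  x: GS value = (1 - (-3)·1.0000) / (5) = 0.8000;  x ← (1−ω)·-2.0000 + ω·0.8000 = 2.2280
  y: GS value = (-1 - (-2)·2.2280) / (6) = 0.5760;  y ← (1−ω)·1.0000 + ω·0.5760 = 0.3598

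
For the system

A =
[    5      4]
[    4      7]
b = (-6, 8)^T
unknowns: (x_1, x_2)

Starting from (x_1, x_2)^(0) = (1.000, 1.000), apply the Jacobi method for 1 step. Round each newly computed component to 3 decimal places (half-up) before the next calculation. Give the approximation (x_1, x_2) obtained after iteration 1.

(-2.000, 0.571)

Iteration 1:
  x_1 = (-6 - (4)·1.000) / (5) = -2.000
  x_2 = (8 - (4)·1.000) / (7) = 0.571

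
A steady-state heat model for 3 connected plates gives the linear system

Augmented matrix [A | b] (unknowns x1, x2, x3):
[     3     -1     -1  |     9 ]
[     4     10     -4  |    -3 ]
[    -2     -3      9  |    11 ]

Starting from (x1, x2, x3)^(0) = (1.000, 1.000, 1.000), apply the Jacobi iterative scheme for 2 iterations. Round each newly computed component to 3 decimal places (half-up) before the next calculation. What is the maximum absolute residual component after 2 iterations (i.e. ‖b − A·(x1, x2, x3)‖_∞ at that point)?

2.615

Iteration 1:
  x1 = (9 - (-1)·1.000 - (-1)·1.000) / (3) = 3.667
  x2 = (-3 - (4)·1.000 - (-4)·1.000) / (10) = -0.300
  x3 = (11 - (-2)·1.000 - (-3)·1.000) / (9) = 1.778
Iteration 2:
  x1 = (9 - (-1)·-0.300 - (-1)·1.778) / (3) = 3.493
  x2 = (-3 - (4)·3.667 - (-4)·1.778) / (10) = -1.056
  x3 = (11 - (-2)·3.667 - (-3)·-0.300) / (9) = 1.937
Residual b − A·x = (-0.598, 1.336, -2.615); ∞-norm = 2.615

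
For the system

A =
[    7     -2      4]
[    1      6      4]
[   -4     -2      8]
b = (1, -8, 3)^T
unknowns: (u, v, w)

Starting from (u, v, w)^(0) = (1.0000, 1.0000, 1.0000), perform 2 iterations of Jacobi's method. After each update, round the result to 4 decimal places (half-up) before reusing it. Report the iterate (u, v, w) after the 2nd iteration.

(-1.1191, -2.0595, -0.2381)

Iteration 1:
  u = (1 - (-2)·1.0000 - (4)·1.0000) / (7) = -0.1429
  v = (-8 - (1)·1.0000 - (4)·1.0000) / (6) = -2.1667
  w = (3 - (-4)·1.0000 - (-2)·1.0000) / (8) = 1.1250
Iteration 2:
  u = (1 - (-2)·-2.1667 - (4)·1.1250) / (7) = -1.1191
  v = (-8 - (1)·-0.1429 - (4)·1.1250) / (6) = -2.0595
  w = (3 - (-4)·-0.1429 - (-2)·-2.1667) / (8) = -0.2381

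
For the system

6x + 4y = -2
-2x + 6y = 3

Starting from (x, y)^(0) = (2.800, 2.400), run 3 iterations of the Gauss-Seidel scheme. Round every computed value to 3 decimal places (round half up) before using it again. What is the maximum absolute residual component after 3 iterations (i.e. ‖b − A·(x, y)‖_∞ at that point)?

Iteration 1:
  x = (-2 - (4)·2.400) / (6) = -1.933
  y = (3 - (-2)·-1.933) / (6) = -0.144
Iteration 2:
  x = (-2 - (4)·-0.144) / (6) = -0.237
  y = (3 - (-2)·-0.237) / (6) = 0.421
Iteration 3:
  x = (-2 - (4)·0.421) / (6) = -0.614
  y = (3 - (-2)·-0.614) / (6) = 0.295
Residual b − A·x = (0.504, 0.002); ∞-norm = 0.504

0.504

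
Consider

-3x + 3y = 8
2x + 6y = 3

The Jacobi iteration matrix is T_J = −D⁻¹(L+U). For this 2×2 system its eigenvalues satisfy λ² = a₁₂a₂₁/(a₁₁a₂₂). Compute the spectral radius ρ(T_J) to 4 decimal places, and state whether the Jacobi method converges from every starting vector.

a₁₂a₂₁/(a₁₁a₂₂) = (3)·(2) / ((-3)·(6)) = -0.333333
ρ = √|-0.333333| = √0.333333 = 0.5774
ρ < 1, so Jacobi converges

0.5774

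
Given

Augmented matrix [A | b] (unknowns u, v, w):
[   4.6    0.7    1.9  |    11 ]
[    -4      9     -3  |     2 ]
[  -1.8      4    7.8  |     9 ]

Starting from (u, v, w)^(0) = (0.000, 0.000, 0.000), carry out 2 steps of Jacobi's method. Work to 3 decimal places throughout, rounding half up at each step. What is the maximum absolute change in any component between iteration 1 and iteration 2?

Iteration 1:
  u = (11 - (0.7)·0.000 - (1.9)·0.000) / (4.6) = 2.391
  v = (2 - (-4)·0.000 - (-3)·0.000) / (9) = 0.222
  w = (9 - (-1.8)·0.000 - (4)·0.000) / (7.8) = 1.154
Iteration 2:
  u = (11 - (0.7)·0.222 - (1.9)·1.154) / (4.6) = 1.881
  v = (2 - (-4)·2.391 - (-3)·1.154) / (9) = 1.670
  w = (9 - (-1.8)·2.391 - (4)·0.222) / (7.8) = 1.592
Change: (-0.510, 1.448, 0.438) → max |·| = 1.448

1.448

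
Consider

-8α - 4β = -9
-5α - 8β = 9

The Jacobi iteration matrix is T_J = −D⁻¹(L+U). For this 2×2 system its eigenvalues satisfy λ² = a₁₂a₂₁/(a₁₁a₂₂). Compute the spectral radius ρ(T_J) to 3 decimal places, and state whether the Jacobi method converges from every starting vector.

0.559

a₁₂a₂₁/(a₁₁a₂₂) = (-4)·(-5) / ((-8)·(-8)) = 0.312500
ρ = √|0.312500| = √0.312500 = 0.559
ρ < 1, so Jacobi converges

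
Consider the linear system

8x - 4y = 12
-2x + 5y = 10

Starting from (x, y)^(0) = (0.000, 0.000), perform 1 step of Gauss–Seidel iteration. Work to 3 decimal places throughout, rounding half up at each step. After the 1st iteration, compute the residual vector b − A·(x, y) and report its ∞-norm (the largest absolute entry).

10.400

Iteration 1:
  x = (12 - (-4)·0.000) / (8) = 1.500
  y = (10 - (-2)·1.500) / (5) = 2.600
Residual b − A·x = (10.400, 0.000); ∞-norm = 10.400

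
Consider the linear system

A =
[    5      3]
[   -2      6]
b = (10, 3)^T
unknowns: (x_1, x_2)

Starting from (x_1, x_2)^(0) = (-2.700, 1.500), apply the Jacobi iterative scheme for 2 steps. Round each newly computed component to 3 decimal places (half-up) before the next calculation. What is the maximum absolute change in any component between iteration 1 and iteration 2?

Iteration 1:
  x_1 = (10 - (3)·1.500) / (5) = 1.100
  x_2 = (3 - (-2)·-2.700) / (6) = -0.400
Iteration 2:
  x_1 = (10 - (3)·-0.400) / (5) = 2.240
  x_2 = (3 - (-2)·1.100) / (6) = 0.867
Change: (1.140, 1.267) → max |·| = 1.267

1.267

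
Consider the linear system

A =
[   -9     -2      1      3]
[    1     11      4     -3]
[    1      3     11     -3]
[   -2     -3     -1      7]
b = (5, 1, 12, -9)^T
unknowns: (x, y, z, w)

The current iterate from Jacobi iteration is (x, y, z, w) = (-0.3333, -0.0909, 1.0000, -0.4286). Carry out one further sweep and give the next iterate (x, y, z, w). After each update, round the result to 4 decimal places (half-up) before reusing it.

(-0.5671, -0.3593, 1.0291, -1.2770)

One sweep:
  x = (5 - (-2)·-0.0909 - (1)·1.0000 - (3)·-0.4286) / (-9) = -0.5671
  y = (1 - (1)·-0.3333 - (4)·1.0000 - (-3)·-0.4286) / (11) = -0.3593
  z = (12 - (1)·-0.3333 - (3)·-0.0909 - (-3)·-0.4286) / (11) = 1.0291
  w = (-9 - (-2)·-0.3333 - (-3)·-0.0909 - (-1)·1.0000) / (7) = -1.2770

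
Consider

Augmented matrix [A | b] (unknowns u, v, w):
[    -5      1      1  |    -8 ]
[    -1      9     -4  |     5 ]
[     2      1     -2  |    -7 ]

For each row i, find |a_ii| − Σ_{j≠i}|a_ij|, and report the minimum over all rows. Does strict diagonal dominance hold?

-1

row 1: |-5| − (1+1) = 3
row 2: |9| − (1+4) = 4
row 3: |-2| − (2+1) = -1
minimum over rows = -1 → not strictly diagonally dominant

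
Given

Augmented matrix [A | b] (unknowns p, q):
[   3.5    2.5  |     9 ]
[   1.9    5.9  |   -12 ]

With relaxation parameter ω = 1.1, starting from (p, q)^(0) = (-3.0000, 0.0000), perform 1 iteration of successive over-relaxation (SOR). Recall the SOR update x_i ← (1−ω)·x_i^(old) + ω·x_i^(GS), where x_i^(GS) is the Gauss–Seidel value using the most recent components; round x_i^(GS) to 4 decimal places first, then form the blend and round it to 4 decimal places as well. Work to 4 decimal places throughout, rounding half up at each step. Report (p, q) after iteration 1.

Iteration 1:
  p: GS value = (9 - (2.5)·0.0000) / (3.5) = 2.5714;  p ← (1−ω)·-3.0000 + ω·2.5714 = 3.1285
  q: GS value = (-12 - (1.9)·3.1285) / (5.9) = -3.0414;  q ← (1−ω)·0.0000 + ω·-3.0414 = -3.3455

(3.1285, -3.3455)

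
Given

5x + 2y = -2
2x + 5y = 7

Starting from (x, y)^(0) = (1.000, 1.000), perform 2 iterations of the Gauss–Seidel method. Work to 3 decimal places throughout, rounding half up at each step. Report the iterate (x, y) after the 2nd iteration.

Iteration 1:
  x = (-2 - (2)·1.000) / (5) = -0.800
  y = (7 - (2)·-0.800) / (5) = 1.720
Iteration 2:
  x = (-2 - (2)·1.720) / (5) = -1.088
  y = (7 - (2)·-1.088) / (5) = 1.835

(-1.088, 1.835)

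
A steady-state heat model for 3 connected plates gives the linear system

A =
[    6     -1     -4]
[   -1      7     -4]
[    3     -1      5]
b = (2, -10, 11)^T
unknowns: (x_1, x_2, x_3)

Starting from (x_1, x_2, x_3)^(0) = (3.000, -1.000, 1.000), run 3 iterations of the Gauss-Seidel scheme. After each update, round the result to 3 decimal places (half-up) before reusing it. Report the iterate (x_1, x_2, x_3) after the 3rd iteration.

Iteration 1:
  x_1 = (2 - (-1)·-1.000 - (-4)·1.000) / (6) = 0.833
  x_2 = (-10 - (-1)·0.833 - (-4)·1.000) / (7) = -0.738
  x_3 = (11 - (3)·0.833 - (-1)·-0.738) / (5) = 1.553
Iteration 2:
  x_1 = (2 - (-1)·-0.738 - (-4)·1.553) / (6) = 1.246
  x_2 = (-10 - (-1)·1.246 - (-4)·1.553) / (7) = -0.363
  x_3 = (11 - (3)·1.246 - (-1)·-0.363) / (5) = 1.380
Iteration 3:
  x_1 = (2 - (-1)·-0.363 - (-4)·1.380) / (6) = 1.193
  x_2 = (-10 - (-1)·1.193 - (-4)·1.380) / (7) = -0.470
  x_3 = (11 - (3)·1.193 - (-1)·-0.470) / (5) = 1.390

(1.193, -0.470, 1.390)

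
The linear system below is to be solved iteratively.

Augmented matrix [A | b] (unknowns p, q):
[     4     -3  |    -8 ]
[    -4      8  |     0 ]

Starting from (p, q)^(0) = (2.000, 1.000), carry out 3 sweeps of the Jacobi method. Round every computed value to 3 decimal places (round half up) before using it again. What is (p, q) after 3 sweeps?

(-2.469, -0.625)

Iteration 1:
  p = (-8 - (-3)·1.000) / (4) = -1.250
  q = (0 - (-4)·2.000) / (8) = 1.000
Iteration 2:
  p = (-8 - (-3)·1.000) / (4) = -1.250
  q = (0 - (-4)·-1.250) / (8) = -0.625
Iteration 3:
  p = (-8 - (-3)·-0.625) / (4) = -2.469
  q = (0 - (-4)·-1.250) / (8) = -0.625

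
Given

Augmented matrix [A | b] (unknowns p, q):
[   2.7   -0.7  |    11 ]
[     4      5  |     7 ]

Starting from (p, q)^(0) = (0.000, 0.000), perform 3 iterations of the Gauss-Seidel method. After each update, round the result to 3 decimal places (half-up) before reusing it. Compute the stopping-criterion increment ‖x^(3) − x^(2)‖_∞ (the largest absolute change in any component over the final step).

Iteration 1:
  p = (11 - (-0.7)·0.000) / (2.7) = 4.074
  q = (7 - (4)·4.074) / (5) = -1.859
Iteration 2:
  p = (11 - (-0.7)·-1.859) / (2.7) = 3.592
  q = (7 - (4)·3.592) / (5) = -1.474
Iteration 3:
  p = (11 - (-0.7)·-1.474) / (2.7) = 3.692
  q = (7 - (4)·3.692) / (5) = -1.554
Change: (0.100, -0.080) → max |·| = 0.100

0.100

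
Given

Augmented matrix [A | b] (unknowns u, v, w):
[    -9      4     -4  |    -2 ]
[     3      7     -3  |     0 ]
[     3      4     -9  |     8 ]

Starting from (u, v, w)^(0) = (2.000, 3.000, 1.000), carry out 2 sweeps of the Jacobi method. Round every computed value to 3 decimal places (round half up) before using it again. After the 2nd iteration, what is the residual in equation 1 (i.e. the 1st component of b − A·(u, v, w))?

Iteration 1:
  u = (-2 - (4)·3.000 - (-4)·1.000) / (-9) = 1.111
  v = (0 - (3)·2.000 - (-3)·1.000) / (7) = -0.429
  w = (8 - (3)·2.000 - (4)·3.000) / (-9) = 1.111
Iteration 2:
  u = (-2 - (4)·-0.429 - (-4)·1.111) / (-9) = -0.462
  v = (0 - (3)·1.111 - (-3)·1.111) / (7) = 0.000
  w = (8 - (3)·1.111 - (4)·-0.429) / (-9) = -0.709
Residual b − A·x = (-8.994, -0.741, 3.005)

-8.994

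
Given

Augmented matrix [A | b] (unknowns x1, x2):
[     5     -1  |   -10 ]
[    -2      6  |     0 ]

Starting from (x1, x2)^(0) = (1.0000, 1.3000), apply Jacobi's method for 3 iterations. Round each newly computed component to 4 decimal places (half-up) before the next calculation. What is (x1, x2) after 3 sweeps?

(-2.1160, -0.6444)

Iteration 1:
  x1 = (-10 - (-1)·1.3000) / (5) = -1.7400
  x2 = (0 - (-2)·1.0000) / (6) = 0.3333
Iteration 2:
  x1 = (-10 - (-1)·0.3333) / (5) = -1.9333
  x2 = (0 - (-2)·-1.7400) / (6) = -0.5800
Iteration 3:
  x1 = (-10 - (-1)·-0.5800) / (5) = -2.1160
  x2 = (0 - (-2)·-1.9333) / (6) = -0.6444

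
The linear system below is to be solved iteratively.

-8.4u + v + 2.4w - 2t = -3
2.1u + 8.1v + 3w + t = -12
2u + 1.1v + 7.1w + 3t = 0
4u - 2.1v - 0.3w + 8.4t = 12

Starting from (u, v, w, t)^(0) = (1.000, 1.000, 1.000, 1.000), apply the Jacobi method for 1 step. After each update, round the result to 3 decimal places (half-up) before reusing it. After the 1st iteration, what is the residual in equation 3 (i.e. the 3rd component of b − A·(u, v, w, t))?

3.795

Iteration 1:
  u = (-3 - (1)·1.000 - (2.4)·1.000 - (-2)·1.000) / (-8.4) = 0.524
  v = (-12 - (2.1)·1.000 - (3)·1.000 - (1)·1.000) / (8.1) = -2.235
  w = (0 - (2)·1.000 - (1.1)·1.000 - (3)·1.000) / (7.1) = -0.859
  t = (12 - (4)·1.000 - (-2.1)·1.000 - (-0.3)·1.000) / (8.4) = 1.238
Residual b − A·x = (8.174, 6.342, 3.795, -5.446)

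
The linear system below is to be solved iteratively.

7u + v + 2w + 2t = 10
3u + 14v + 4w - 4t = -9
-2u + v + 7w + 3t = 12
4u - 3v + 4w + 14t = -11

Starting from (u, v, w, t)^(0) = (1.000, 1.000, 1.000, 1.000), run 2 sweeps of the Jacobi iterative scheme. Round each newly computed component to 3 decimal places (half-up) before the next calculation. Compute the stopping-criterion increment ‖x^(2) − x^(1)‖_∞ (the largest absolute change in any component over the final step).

1.102

Iteration 1:
  u = (10 - (1)·1.000 - (2)·1.000 - (2)·1.000) / (7) = 0.714
  v = (-9 - (3)·1.000 - (4)·1.000 - (-4)·1.000) / (14) = -0.857
  w = (12 - (-2)·1.000 - (1)·1.000 - (3)·1.000) / (7) = 1.429
  t = (-11 - (4)·1.000 - (-3)·1.000 - (4)·1.000) / (14) = -1.143
Iteration 2:
  u = (10 - (1)·-0.857 - (2)·1.429 - (2)·-1.143) / (7) = 1.469
  v = (-9 - (3)·0.714 - (4)·1.429 - (-4)·-1.143) / (14) = -1.531
  w = (12 - (-2)·0.714 - (1)·-0.857 - (3)·-1.143) / (7) = 2.531
  t = (-11 - (4)·0.714 - (-3)·-0.857 - (4)·1.429) / (14) = -1.582
Change: (0.755, -0.674, 1.102, -0.439) → max |·| = 1.102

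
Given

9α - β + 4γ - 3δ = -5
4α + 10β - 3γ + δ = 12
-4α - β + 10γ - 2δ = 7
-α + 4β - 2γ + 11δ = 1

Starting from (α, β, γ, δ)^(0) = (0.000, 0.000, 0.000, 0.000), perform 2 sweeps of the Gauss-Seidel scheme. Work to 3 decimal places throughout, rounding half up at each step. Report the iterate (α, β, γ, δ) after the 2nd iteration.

Iteration 1:
  α = (-5 - (-1)·0.000 - (4)·0.000 - (-3)·0.000) / (9) = -0.556
  β = (12 - (4)·-0.556 - (-3)·0.000 - (1)·0.000) / (10) = 1.422
  γ = (7 - (-4)·-0.556 - (-1)·1.422 - (-2)·0.000) / (10) = 0.620
  δ = (1 - (-1)·-0.556 - (4)·1.422 - (-2)·0.620) / (11) = -0.364
Iteration 2:
  α = (-5 - (-1)·1.422 - (4)·0.620 - (-3)·-0.364) / (9) = -0.794
  β = (12 - (4)·-0.794 - (-3)·0.620 - (1)·-0.364) / (10) = 1.740
  γ = (7 - (-4)·-0.794 - (-1)·1.740 - (-2)·-0.364) / (10) = 0.484
  δ = (1 - (-1)·-0.794 - (4)·1.740 - (-2)·0.484) / (11) = -0.526

(-0.794, 1.740, 0.484, -0.526)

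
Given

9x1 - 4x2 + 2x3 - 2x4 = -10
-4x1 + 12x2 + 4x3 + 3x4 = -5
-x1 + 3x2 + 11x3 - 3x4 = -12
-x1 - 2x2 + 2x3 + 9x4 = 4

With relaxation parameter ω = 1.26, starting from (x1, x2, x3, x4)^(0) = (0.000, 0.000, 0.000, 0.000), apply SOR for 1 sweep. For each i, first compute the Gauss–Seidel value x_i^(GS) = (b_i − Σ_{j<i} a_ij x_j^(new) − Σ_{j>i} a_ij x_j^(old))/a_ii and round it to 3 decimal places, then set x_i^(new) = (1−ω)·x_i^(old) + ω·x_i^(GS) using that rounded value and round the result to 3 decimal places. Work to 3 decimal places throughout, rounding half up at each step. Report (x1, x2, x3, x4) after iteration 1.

(-1.400, -1.113, -1.153, 0.375)

Iteration 1:
  x1: GS value = (-10 - (-4)·0.000 - (2)·0.000 - (-2)·0.000) / (9) = -1.111;  x1 ← (1−ω)·0.000 + ω·-1.111 = -1.400
  x2: GS value = (-5 - (-4)·-1.400 - (4)·0.000 - (3)·0.000) / (12) = -0.883;  x2 ← (1−ω)·0.000 + ω·-0.883 = -1.113
  x3: GS value = (-12 - (-1)·-1.400 - (3)·-1.113 - (-3)·0.000) / (11) = -0.915;  x3 ← (1−ω)·0.000 + ω·-0.915 = -1.153
  x4: GS value = (4 - (-1)·-1.400 - (-2)·-1.113 - (2)·-1.153) / (9) = 0.298;  x4 ← (1−ω)·0.000 + ω·0.298 = 0.375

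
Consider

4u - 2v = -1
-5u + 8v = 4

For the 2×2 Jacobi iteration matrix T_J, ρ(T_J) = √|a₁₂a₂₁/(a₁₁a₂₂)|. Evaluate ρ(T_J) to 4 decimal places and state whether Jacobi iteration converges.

a₁₂a₂₁/(a₁₁a₂₂) = (-2)·(-5) / ((4)·(8)) = 0.312500
ρ = √|0.312500| = √0.312500 = 0.5590
ρ < 1, so Jacobi converges

0.5590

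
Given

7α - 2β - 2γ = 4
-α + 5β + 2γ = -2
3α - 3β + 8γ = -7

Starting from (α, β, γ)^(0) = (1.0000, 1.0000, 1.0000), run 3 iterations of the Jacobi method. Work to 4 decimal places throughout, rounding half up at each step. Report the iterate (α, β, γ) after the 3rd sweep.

(0.1857, 0.2414, -0.8643)

Iteration 1:
  α = (4 - (-2)·1.0000 - (-2)·1.0000) / (7) = 1.1429
  β = (-2 - (-1)·1.0000 - (2)·1.0000) / (5) = -0.6000
  γ = (-7 - (3)·1.0000 - (-3)·1.0000) / (8) = -0.8750
Iteration 2:
  α = (4 - (-2)·-0.6000 - (-2)·-0.8750) / (7) = 0.1500
  β = (-2 - (-1)·1.1429 - (2)·-0.8750) / (5) = 0.1786
  γ = (-7 - (3)·1.1429 - (-3)·-0.6000) / (8) = -1.5286
Iteration 3:
  α = (4 - (-2)·0.1786 - (-2)·-1.5286) / (7) = 0.1857
  β = (-2 - (-1)·0.1500 - (2)·-1.5286) / (5) = 0.2414
  γ = (-7 - (3)·0.1500 - (-3)·0.1786) / (8) = -0.8643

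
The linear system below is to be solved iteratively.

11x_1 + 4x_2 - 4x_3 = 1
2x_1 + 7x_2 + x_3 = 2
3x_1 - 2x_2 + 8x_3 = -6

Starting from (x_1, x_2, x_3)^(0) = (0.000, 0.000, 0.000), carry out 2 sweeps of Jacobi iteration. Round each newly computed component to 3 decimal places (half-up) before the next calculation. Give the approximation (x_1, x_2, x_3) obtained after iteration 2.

(-0.286, 0.367, -0.713)

Iteration 1:
  x_1 = (1 - (4)·0.000 - (-4)·0.000) / (11) = 0.091
  x_2 = (2 - (2)·0.000 - (1)·0.000) / (7) = 0.286
  x_3 = (-6 - (3)·0.000 - (-2)·0.000) / (8) = -0.750
Iteration 2:
  x_1 = (1 - (4)·0.286 - (-4)·-0.750) / (11) = -0.286
  x_2 = (2 - (2)·0.091 - (1)·-0.750) / (7) = 0.367
  x_3 = (-6 - (3)·0.091 - (-2)·0.286) / (8) = -0.713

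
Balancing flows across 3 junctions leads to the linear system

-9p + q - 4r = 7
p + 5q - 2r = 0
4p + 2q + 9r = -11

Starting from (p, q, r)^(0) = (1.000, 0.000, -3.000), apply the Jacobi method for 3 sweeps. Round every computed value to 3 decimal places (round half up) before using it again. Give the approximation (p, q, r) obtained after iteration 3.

(-0.350, -0.425, -0.964)

Iteration 1:
  p = (7 - (1)·0.000 - (-4)·-3.000) / (-9) = 0.556
  q = (0 - (1)·1.000 - (-2)·-3.000) / (5) = -1.400
  r = (-11 - (4)·1.000 - (2)·0.000) / (9) = -1.667
Iteration 2:
  p = (7 - (1)·-1.400 - (-4)·-1.667) / (-9) = -0.192
  q = (0 - (1)·0.556 - (-2)·-1.667) / (5) = -0.778
  r = (-11 - (4)·0.556 - (2)·-1.400) / (9) = -1.158
Iteration 3:
  p = (7 - (1)·-0.778 - (-4)·-1.158) / (-9) = -0.350
  q = (0 - (1)·-0.192 - (-2)·-1.158) / (5) = -0.425
  r = (-11 - (4)·-0.192 - (2)·-0.778) / (9) = -0.964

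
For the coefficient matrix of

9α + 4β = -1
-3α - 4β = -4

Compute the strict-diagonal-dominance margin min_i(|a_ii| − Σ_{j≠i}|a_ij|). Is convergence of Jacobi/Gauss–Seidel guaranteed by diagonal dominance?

1

row 1: |9| − (4) = 5
row 2: |-4| − (3) = 1
minimum over rows = 1 → strictly diagonally dominant (convergence guaranteed)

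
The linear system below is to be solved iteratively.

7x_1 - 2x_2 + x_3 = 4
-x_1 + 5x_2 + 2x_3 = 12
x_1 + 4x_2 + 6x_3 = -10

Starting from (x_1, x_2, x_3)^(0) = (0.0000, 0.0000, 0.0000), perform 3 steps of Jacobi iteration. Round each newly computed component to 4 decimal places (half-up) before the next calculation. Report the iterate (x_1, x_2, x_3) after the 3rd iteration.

Iteration 1:
  x_1 = (4 - (-2)·0.0000 - (1)·0.0000) / (7) = 0.5714
  x_2 = (12 - (-1)·0.0000 - (2)·0.0000) / (5) = 2.4000
  x_3 = (-10 - (1)·0.0000 - (4)·0.0000) / (6) = -1.6667
Iteration 2:
  x_1 = (4 - (-2)·2.4000 - (1)·-1.6667) / (7) = 1.4952
  x_2 = (12 - (-1)·0.5714 - (2)·-1.6667) / (5) = 3.1810
  x_3 = (-10 - (1)·0.5714 - (4)·2.4000) / (6) = -3.3619
Iteration 3:
  x_1 = (4 - (-2)·3.1810 - (1)·-3.3619) / (7) = 1.9606
  x_2 = (12 - (-1)·1.4952 - (2)·-3.3619) / (5) = 4.0438
  x_3 = (-10 - (1)·1.4952 - (4)·3.1810) / (6) = -4.0365

(1.9606, 4.0438, -4.0365)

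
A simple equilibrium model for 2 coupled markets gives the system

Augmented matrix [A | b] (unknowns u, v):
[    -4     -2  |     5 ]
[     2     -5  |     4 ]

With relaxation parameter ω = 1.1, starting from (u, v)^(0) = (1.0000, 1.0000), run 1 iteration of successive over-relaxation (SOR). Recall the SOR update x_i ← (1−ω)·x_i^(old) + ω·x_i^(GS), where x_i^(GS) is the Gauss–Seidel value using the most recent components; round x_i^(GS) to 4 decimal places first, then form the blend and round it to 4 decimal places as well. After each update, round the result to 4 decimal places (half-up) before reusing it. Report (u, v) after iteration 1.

Iteration 1:
  u: GS value = (5 - (-2)·1.0000) / (-4) = -1.7500;  u ← (1−ω)·1.0000 + ω·-1.7500 = -2.0250
  v: GS value = (4 - (2)·-2.0250) / (-5) = -1.6100;  v ← (1−ω)·1.0000 + ω·-1.6100 = -1.8710

(-2.0250, -1.8710)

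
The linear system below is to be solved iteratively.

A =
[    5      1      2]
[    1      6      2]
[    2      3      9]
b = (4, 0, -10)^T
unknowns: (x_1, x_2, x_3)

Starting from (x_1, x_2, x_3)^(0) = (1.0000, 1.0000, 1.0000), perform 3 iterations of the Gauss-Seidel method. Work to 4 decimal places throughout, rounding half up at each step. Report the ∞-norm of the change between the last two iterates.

Iteration 1:
  x_1 = (4 - (1)·1.0000 - (2)·1.0000) / (5) = 0.2000
  x_2 = (0 - (1)·0.2000 - (2)·1.0000) / (6) = -0.3667
  x_3 = (-10 - (2)·0.2000 - (3)·-0.3667) / (9) = -1.0333
Iteration 2:
  x_1 = (4 - (1)·-0.3667 - (2)·-1.0333) / (5) = 1.2867
  x_2 = (0 - (1)·1.2867 - (2)·-1.0333) / (6) = 0.1300
  x_3 = (-10 - (2)·1.2867 - (3)·0.1300) / (9) = -1.4404
Iteration 3:
  x_1 = (4 - (1)·0.1300 - (2)·-1.4404) / (5) = 1.3502
  x_2 = (0 - (1)·1.3502 - (2)·-1.4404) / (6) = 0.2551
  x_3 = (-10 - (2)·1.3502 - (3)·0.2551) / (9) = -1.4962
Change: (0.0635, 0.1251, -0.0558) → max |·| = 0.1251

0.1251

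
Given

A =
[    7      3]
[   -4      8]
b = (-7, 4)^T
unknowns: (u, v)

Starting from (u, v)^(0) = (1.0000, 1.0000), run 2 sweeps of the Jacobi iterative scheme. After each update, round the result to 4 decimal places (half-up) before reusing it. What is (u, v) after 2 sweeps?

Iteration 1:
  u = (-7 - (3)·1.0000) / (7) = -1.4286
  v = (4 - (-4)·1.0000) / (8) = 1.0000
Iteration 2:
  u = (-7 - (3)·1.0000) / (7) = -1.4286
  v = (4 - (-4)·-1.4286) / (8) = -0.2143

(-1.4286, -0.2143)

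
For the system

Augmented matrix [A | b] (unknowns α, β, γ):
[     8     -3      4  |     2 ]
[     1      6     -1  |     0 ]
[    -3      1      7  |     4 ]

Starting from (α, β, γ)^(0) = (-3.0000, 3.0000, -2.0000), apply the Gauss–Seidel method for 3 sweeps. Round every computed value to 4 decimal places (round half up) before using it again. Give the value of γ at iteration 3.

Iteration 1:
  α = (2 - (-3)·3.0000 - (4)·-2.0000) / (8) = 2.3750
  β = (0 - (1)·2.3750 - (-1)·-2.0000) / (6) = -0.7292
  γ = (4 - (-3)·2.3750 - (1)·-0.7292) / (7) = 1.6935
Iteration 2:
  α = (2 - (-3)·-0.7292 - (4)·1.6935) / (8) = -0.8702
  β = (0 - (1)·-0.8702 - (-1)·1.6935) / (6) = 0.4273
  γ = (4 - (-3)·-0.8702 - (1)·0.4273) / (7) = 0.1374
Iteration 3:
  α = (2 - (-3)·0.4273 - (4)·0.1374) / (8) = 0.3415
  β = (0 - (1)·0.3415 - (-1)·0.1374) / (6) = -0.0340
  γ = (4 - (-3)·0.3415 - (1)·-0.0340) / (7) = 0.7226

0.7226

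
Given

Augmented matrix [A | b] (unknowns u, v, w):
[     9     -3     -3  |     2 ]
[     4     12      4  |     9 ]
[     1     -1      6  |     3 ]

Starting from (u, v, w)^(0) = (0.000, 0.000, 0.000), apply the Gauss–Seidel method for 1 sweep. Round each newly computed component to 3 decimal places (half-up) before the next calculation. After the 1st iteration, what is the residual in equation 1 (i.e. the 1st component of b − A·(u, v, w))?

Iteration 1:
  u = (2 - (-3)·0.000 - (-3)·0.000) / (9) = 0.222
  v = (9 - (4)·0.222 - (4)·0.000) / (12) = 0.676
  w = (3 - (1)·0.222 - (-1)·0.676) / (6) = 0.576
Residual b − A·x = (3.758, -2.304, -0.002)

3.758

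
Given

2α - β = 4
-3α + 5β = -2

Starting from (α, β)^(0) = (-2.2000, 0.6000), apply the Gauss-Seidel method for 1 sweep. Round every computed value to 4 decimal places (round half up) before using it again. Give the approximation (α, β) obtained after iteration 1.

(2.3000, 0.9800)

Iteration 1:
  α = (4 - (-1)·0.6000) / (2) = 2.3000
  β = (-2 - (-3)·2.3000) / (5) = 0.9800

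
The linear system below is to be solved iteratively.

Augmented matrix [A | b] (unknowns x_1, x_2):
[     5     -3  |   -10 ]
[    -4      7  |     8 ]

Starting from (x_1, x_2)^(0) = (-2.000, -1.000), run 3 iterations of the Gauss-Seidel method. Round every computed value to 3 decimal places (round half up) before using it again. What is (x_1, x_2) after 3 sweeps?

(-2.071, -0.041)

Iteration 1:
  x_1 = (-10 - (-3)·-1.000) / (5) = -2.600
  x_2 = (8 - (-4)·-2.600) / (7) = -0.343
Iteration 2:
  x_1 = (-10 - (-3)·-0.343) / (5) = -2.206
  x_2 = (8 - (-4)·-2.206) / (7) = -0.118
Iteration 3:
  x_1 = (-10 - (-3)·-0.118) / (5) = -2.071
  x_2 = (8 - (-4)·-2.071) / (7) = -0.041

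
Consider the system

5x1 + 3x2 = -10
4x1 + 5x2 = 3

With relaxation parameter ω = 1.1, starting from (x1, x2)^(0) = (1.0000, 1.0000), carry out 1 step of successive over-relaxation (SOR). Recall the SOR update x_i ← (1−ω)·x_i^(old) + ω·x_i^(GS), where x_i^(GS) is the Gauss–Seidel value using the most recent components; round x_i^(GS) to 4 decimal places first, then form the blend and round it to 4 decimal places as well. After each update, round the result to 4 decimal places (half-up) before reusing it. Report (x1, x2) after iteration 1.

(-2.9600, 3.1648)

Iteration 1:
  x1: GS value = (-10 - (3)·1.0000) / (5) = -2.6000;  x1 ← (1−ω)·1.0000 + ω·-2.6000 = -2.9600
  x2: GS value = (3 - (4)·-2.9600) / (5) = 2.9680;  x2 ← (1−ω)·1.0000 + ω·2.9680 = 3.1648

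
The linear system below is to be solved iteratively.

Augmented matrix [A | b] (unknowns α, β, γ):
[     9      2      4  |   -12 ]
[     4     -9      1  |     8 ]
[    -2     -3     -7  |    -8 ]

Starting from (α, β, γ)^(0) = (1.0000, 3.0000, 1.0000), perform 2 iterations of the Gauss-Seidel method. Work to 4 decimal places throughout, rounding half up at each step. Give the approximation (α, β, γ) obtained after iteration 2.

Iteration 1:
  α = (-12 - (2)·3.0000 - (4)·1.0000) / (9) = -2.4444
  β = (8 - (4)·-2.4444 - (1)·1.0000) / (-9) = -1.8642
  γ = (-8 - (-2)·-2.4444 - (-3)·-1.8642) / (-7) = 2.6402
Iteration 2:
  α = (-12 - (2)·-1.8642 - (4)·2.6402) / (9) = -2.0925
  β = (8 - (4)·-2.0925 - (1)·2.6402) / (-9) = -1.5255
  γ = (-8 - (-2)·-2.0925 - (-3)·-1.5255) / (-7) = 2.3945

(-2.0925, -1.5255, 2.3945)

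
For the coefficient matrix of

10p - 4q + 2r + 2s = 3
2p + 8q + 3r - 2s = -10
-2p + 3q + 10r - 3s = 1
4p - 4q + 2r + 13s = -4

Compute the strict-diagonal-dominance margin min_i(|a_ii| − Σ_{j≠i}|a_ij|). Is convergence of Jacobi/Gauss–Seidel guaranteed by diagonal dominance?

1

row 1: |10| − (4+2+2) = 2
row 2: |8| − (2+3+2) = 1
row 3: |10| − (2+3+3) = 2
row 4: |13| − (4+4+2) = 3
minimum over rows = 1 → strictly diagonally dominant (convergence guaranteed)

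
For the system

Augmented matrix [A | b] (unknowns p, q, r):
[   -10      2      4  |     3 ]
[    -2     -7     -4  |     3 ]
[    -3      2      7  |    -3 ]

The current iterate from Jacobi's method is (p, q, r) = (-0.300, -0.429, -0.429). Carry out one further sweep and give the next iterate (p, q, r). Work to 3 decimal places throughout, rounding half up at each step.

One sweep:
  p = (3 - (2)·-0.429 - (4)·-0.429) / (-10) = -0.557
  q = (3 - (-2)·-0.300 - (-4)·-0.429) / (-7) = -0.098
  r = (-3 - (-3)·-0.300 - (2)·-0.429) / (7) = -0.435

(-0.557, -0.098, -0.435)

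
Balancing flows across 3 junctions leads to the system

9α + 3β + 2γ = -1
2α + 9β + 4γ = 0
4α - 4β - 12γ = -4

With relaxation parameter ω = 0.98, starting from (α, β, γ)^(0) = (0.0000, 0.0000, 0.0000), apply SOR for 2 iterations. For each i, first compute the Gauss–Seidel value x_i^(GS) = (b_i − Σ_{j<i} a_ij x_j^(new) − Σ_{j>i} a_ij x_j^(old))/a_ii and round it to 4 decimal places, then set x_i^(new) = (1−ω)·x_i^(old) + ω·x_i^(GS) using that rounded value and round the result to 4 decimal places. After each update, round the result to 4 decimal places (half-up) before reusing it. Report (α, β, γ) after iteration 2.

Iteration 1:
  α: GS value = (-1 - (3)·0.0000 - (2)·0.0000) / (9) = -0.1111;  α ← (1−ω)·0.0000 + ω·-0.1111 = -0.1089
  β: GS value = (0 - (2)·-0.1089 - (4)·0.0000) / (9) = 0.0242;  β ← (1−ω)·0.0000 + ω·0.0242 = 0.0237
  γ: GS value = (-4 - (4)·-0.1089 - (-4)·0.0237) / (-12) = 0.2891;  γ ← (1−ω)·0.0000 + ω·0.2891 = 0.2833
Iteration 2:
  α: GS value = (-1 - (3)·0.0237 - (2)·0.2833) / (9) = -0.1820;  α ← (1−ω)·-0.1089 + ω·-0.1820 = -0.1805
  β: GS value = (0 - (2)·-0.1805 - (4)·0.2833) / (9) = -0.0858;  β ← (1−ω)·0.0237 + ω·-0.0858 = -0.0836
  γ: GS value = (-4 - (4)·-0.1805 - (-4)·-0.0836) / (-12) = 0.3010;  γ ← (1−ω)·0.2833 + ω·0.3010 = 0.3006

(-0.1805, -0.0836, 0.3006)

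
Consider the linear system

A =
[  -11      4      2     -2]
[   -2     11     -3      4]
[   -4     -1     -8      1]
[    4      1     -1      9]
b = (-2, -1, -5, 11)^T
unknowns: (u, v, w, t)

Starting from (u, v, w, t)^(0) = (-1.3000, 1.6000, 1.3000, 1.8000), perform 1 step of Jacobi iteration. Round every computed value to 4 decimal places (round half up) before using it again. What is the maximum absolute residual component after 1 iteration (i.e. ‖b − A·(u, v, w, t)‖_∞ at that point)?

8.8423

Iteration 1:
  u = (-2 - (4)·1.6000 - (2)·1.3000 - (-2)·1.8000) / (-11) = 0.6727
  v = (-1 - (-2)·-1.3000 - (-3)·1.3000 - (4)·1.8000) / (11) = -0.6273
  w = (-5 - (-4)·-1.3000 - (-1)·1.6000 - (1)·1.8000) / (-8) = 1.3000
  t = (11 - (4)·-1.3000 - (1)·1.6000 - (-1)·1.3000) / (9) = 1.7667
Residual b − A·x = (8.8423, 4.0789, 5.6968, -5.6638); ∞-norm = 8.8423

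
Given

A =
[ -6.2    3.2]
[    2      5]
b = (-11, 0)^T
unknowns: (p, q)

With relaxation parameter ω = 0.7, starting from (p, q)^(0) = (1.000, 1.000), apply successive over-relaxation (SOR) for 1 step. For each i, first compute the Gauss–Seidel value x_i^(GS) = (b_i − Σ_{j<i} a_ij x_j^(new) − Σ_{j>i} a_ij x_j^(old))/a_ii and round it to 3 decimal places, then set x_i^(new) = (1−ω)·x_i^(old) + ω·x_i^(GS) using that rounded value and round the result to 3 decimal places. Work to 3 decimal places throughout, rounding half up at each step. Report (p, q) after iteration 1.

(1.903, -0.233)

Iteration 1:
  p: GS value = (-11 - (3.2)·1.000) / (-6.2) = 2.290;  p ← (1−ω)·1.000 + ω·2.290 = 1.903
  q: GS value = (0 - (2)·1.903) / (5) = -0.761;  q ← (1−ω)·1.000 + ω·-0.761 = -0.233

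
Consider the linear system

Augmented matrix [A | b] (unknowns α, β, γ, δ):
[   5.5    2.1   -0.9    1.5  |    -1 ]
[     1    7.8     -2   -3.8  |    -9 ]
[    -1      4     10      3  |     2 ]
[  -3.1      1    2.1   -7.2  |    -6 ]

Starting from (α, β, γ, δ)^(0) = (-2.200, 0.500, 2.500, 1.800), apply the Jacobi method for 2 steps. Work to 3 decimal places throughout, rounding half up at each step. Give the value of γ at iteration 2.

-0.878

Iteration 1:
  α = (-1 - (2.1)·0.500 - (-0.9)·2.500 - (1.5)·1.800) / (5.5) = -0.455
  β = (-9 - (1)·-2.200 - (-2)·2.500 - (-3.8)·1.800) / (7.8) = 0.646
  γ = (2 - (-1)·-2.200 - (4)·0.500 - (3)·1.800) / (10) = -0.760
  δ = (-6 - (-3.1)·-2.200 - (1)·0.500 - (2.1)·2.500) / (-7.2) = 2.579
Iteration 2:
  α = (-1 - (2.1)·0.646 - (-0.9)·-0.760 - (1.5)·2.579) / (5.5) = -1.256
  β = (-9 - (1)·-0.455 - (-2)·-0.760 - (-3.8)·2.579) / (7.8) = -0.034
  γ = (2 - (-1)·-0.455 - (4)·0.646 - (3)·2.579) / (10) = -0.878
  δ = (-6 - (-3.1)·-0.455 - (1)·0.646 - (2.1)·-0.760) / (-7.2) = 0.897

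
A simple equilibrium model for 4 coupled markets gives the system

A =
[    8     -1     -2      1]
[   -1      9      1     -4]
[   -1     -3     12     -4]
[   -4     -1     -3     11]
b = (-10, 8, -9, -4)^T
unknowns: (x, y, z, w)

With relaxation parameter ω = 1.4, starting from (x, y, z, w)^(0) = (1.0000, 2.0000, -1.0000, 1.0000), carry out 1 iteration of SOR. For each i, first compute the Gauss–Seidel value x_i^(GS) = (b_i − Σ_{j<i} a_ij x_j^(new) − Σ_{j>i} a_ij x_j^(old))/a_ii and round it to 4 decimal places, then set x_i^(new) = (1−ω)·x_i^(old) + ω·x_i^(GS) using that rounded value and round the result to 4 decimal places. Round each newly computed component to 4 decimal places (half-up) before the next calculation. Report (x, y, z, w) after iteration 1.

(-2.3250, 0.8605, -0.1534, -2.0418)

Iteration 1:
  x: GS value = (-10 - (-1)·2.0000 - (-2)·-1.0000 - (1)·1.0000) / (8) = -1.3750;  x ← (1−ω)·1.0000 + ω·-1.3750 = -2.3250
  y: GS value = (8 - (-1)·-2.3250 - (1)·-1.0000 - (-4)·1.0000) / (9) = 1.1861;  y ← (1−ω)·2.0000 + ω·1.1861 = 0.8605
  z: GS value = (-9 - (-1)·-2.3250 - (-3)·0.8605 - (-4)·1.0000) / (12) = -0.3953;  z ← (1−ω)·-1.0000 + ω·-0.3953 = -0.1534
  w: GS value = (-4 - (-4)·-2.3250 - (-1)·0.8605 - (-3)·-0.1534) / (11) = -1.1727;  w ← (1−ω)·1.0000 + ω·-1.1727 = -2.0418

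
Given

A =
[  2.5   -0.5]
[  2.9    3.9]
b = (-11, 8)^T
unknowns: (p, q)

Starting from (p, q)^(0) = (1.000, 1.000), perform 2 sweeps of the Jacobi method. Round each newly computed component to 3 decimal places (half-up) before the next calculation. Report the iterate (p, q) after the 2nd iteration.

(-4.138, 5.174)

Iteration 1:
  p = (-11 - (-0.5)·1.000) / (2.5) = -4.200
  q = (8 - (2.9)·1.000) / (3.9) = 1.308
Iteration 2:
  p = (-11 - (-0.5)·1.308) / (2.5) = -4.138
  q = (8 - (2.9)·-4.200) / (3.9) = 5.174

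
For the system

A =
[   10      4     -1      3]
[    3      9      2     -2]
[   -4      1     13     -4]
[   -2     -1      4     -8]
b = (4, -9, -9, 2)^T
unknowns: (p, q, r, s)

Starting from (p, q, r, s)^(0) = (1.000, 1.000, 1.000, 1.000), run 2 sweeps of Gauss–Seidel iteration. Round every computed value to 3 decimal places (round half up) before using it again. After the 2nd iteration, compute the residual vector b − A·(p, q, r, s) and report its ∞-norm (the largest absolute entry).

Iteration 1:
  p = (4 - (4)·1.000 - (-1)·1.000 - (3)·1.000) / (10) = -0.200
  q = (-9 - (3)·-0.200 - (2)·1.000 - (-2)·1.000) / (9) = -0.933
  r = (-9 - (-4)·-0.200 - (1)·-0.933 - (-4)·1.000) / (13) = -0.374
  s = (2 - (-2)·-0.200 - (-1)·-0.933 - (4)·-0.374) / (-8) = -0.270
Iteration 2:
  p = (4 - (4)·-0.933 - (-1)·-0.374 - (3)·-0.270) / (10) = 0.817
  q = (-9 - (3)·0.817 - (2)·-0.374 - (-2)·-0.270) / (9) = -1.249
  r = (-9 - (-4)·0.817 - (1)·-1.249 - (-4)·-0.270) / (13) = -0.428
  s = (2 - (-2)·0.817 - (-1)·-1.249 - (4)·-0.428) / (-8) = -0.512
Residual b − A·x = (1.934, -0.378, -0.967, 0.001); ∞-norm = 1.934

1.934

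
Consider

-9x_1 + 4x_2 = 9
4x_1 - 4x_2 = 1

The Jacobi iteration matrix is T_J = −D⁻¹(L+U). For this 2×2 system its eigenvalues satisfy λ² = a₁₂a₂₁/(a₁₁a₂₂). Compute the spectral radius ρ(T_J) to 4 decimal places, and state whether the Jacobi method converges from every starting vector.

0.6667

a₁₂a₂₁/(a₁₁a₂₂) = (4)·(4) / ((-9)·(-4)) = 0.444444
ρ = √|0.444444| = √0.444444 = 0.6667
ρ < 1, so Jacobi converges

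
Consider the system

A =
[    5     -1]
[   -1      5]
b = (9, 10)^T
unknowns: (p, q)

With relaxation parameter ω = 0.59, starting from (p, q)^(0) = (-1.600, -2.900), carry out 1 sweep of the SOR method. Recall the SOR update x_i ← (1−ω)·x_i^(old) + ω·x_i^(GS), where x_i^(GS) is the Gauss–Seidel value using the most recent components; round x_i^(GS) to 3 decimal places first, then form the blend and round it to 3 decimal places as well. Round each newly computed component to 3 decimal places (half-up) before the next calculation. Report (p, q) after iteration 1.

Iteration 1:
  p: GS value = (9 - (-1)·-2.900) / (5) = 1.220;  p ← (1−ω)·-1.600 + ω·1.220 = 0.064
  q: GS value = (10 - (-1)·0.064) / (5) = 2.013;  q ← (1−ω)·-2.900 + ω·2.013 = -0.001

(0.064, -0.001)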